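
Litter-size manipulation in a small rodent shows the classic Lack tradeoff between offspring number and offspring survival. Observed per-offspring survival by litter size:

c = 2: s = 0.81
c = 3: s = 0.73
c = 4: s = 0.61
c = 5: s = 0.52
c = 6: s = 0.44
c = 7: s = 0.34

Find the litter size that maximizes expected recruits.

6

Expected recruits = c × s(c):
  c=2: 2 × 0.81 = 1.620
  c=3: 3 × 0.73 = 2.190
  c=4: 4 × 0.61 = 2.440
  c=5: 5 × 0.52 = 2.600
  c=6: 6 × 0.44 = 2.640
  c=7: 7 × 0.34 = 2.380
Maximum at c = 6 (2.640 recruits).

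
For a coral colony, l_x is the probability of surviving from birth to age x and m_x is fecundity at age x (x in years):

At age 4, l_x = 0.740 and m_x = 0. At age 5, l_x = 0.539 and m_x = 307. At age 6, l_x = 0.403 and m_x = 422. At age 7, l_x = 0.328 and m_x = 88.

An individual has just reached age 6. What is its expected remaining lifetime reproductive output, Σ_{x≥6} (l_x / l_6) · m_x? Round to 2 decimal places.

493.62

l_6 = 0.403. Conditional survival from age 6 to x is l_x / l_6.
  x=6: (0.403/0.403) × 422 = 422.0000
  x=7: (0.328/0.403) × 88 = 71.6228
Sum = 422.0000 + 71.6228 = 493.6228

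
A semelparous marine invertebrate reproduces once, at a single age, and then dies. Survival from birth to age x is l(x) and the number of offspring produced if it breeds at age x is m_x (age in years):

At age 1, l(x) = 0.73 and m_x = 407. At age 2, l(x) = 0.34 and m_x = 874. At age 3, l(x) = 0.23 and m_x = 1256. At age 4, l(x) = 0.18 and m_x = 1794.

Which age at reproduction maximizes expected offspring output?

4

Expected offspring if breeding at age x = l(x) × m_x:
  age 1: 0.73 × 407 = 297.110
  age 2: 0.34 × 874 = 297.160
  age 3: 0.23 × 1256 = 288.880
  age 4: 0.18 × 1794 = 322.920
Maximum at age 4 (322.920).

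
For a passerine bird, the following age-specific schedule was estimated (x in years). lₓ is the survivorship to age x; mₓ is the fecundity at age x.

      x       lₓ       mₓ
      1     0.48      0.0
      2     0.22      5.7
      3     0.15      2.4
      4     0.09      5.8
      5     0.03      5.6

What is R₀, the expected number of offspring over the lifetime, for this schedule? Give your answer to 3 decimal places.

R₀ = Σ lₓ mₓ:
  age 1: 0.48 × 0.0 = 0.0000
  age 2: 0.22 × 5.7 = 1.2540
  age 3: 0.15 × 2.4 = 0.3600
  age 4: 0.09 × 5.8 = 0.5220
  age 5: 0.03 × 5.6 = 0.1680
R₀ = 0.0000 + 1.2540 + 0.3600 + 0.5220 + 0.1680 = 2.3040

2.304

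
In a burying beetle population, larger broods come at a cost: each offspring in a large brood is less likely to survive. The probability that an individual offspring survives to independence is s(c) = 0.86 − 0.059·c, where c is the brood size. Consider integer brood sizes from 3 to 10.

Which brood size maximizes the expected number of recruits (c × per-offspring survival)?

Expected recruits = c × s(c):
  c=3: 3 × 0.683 = 2.049
  c=4: 4 × 0.624 = 2.496
  c=5: 5 × 0.565 = 2.825
  c=6: 6 × 0.506 = 3.036
  c=7: 7 × 0.447 = 3.129
  c=8: 8 × 0.388 = 3.104
  c=9: 9 × 0.329 = 2.961
  c=10: 10 × 0.270 = 2.700
Maximum at c = 7 (3.129 recruits).

7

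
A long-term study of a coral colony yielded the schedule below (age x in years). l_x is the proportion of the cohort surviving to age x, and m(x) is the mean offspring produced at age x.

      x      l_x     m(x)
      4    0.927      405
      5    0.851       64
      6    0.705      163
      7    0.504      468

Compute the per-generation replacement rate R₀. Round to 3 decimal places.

R₀ = Σ l_x m(x):
  age 4: 0.927 × 405 = 375.4350
  age 5: 0.851 × 64 = 54.4640
  age 6: 0.705 × 163 = 114.9150
  age 7: 0.504 × 468 = 235.8720
R₀ = 375.4350 + 54.4640 + 114.9150 + 235.8720 = 780.6860

780.686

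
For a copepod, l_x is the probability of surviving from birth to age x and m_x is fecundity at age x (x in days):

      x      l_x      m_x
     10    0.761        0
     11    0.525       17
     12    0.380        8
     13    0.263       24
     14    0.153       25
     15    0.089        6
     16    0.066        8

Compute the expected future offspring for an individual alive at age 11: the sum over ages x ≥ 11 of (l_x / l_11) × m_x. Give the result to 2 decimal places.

44.12

l_11 = 0.525. Conditional survival from age 11 to x is l_x / l_11.
  x=11: (0.525/0.525) × 17 = 17.0000
  x=12: (0.380/0.525) × 8 = 5.7905
  x=13: (0.263/0.525) × 24 = 12.0229
  x=14: (0.153/0.525) × 25 = 7.2857
  x=15: (0.089/0.525) × 6 = 1.0171
  x=16: (0.066/0.525) × 8 = 1.0057
Sum = 17.0000 + 5.7905 + 12.0229 + 7.2857 + 1.0171 + 1.0057 = 44.1219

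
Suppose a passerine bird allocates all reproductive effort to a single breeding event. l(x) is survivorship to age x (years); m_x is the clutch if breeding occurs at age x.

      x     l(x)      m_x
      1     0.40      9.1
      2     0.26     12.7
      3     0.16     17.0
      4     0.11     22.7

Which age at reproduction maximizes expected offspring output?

Expected offspring if breeding at age x = l(x) × m_x:
  age 1: 0.40 × 9.1 = 3.640
  age 2: 0.26 × 12.7 = 3.302
  age 3: 0.16 × 17.0 = 2.720
  age 4: 0.11 × 22.7 = 2.497
Maximum at age 1 (3.640).

1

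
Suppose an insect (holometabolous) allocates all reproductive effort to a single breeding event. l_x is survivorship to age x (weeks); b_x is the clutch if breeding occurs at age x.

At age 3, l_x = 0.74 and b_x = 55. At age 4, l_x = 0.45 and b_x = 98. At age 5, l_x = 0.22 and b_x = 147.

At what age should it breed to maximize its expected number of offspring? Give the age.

4

Expected offspring if breeding at age x = l_x × b_x:
  age 3: 0.74 × 55 = 40.700
  age 4: 0.45 × 98 = 44.100
  age 5: 0.22 × 147 = 32.340
Maximum at age 4 (44.100).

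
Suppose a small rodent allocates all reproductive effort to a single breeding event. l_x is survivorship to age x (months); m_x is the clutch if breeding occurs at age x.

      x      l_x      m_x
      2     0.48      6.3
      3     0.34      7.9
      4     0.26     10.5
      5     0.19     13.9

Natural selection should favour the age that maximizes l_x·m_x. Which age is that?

Expected offspring if breeding at age x = l_x × m_x:
  age 2: 0.48 × 6.3 = 3.024
  age 3: 0.34 × 7.9 = 2.686
  age 4: 0.26 × 10.5 = 2.730
  age 5: 0.19 × 13.9 = 2.641
Maximum at age 2 (3.024).

2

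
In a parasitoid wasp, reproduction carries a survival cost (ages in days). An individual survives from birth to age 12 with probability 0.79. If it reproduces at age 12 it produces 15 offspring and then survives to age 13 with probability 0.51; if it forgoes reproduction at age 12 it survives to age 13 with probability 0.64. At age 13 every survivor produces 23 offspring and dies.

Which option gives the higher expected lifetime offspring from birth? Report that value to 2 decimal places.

21.12

breed at age 12: R₀ = 0.79 × (15 + 0.51 × 23) = 0.79 × 26.7300 = 21.1167
delay to age 13: R₀ = 0.79 × (0.64 × 23) = 0.79 × 14.7200 = 11.6288
Higher: breed at age 12 (21.1167).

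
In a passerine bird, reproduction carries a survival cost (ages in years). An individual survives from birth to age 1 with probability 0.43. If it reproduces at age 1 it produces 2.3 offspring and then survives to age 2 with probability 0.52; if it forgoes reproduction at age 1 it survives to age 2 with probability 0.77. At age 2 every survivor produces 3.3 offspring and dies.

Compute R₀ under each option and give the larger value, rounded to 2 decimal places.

1.73

breed at age 1: R₀ = 0.43 × (2.3 + 0.52 × 3.3) = 0.43 × 4.0160 = 1.7269
delay to age 2: R₀ = 0.43 × (0.77 × 3.3) = 0.43 × 2.5410 = 1.0926
Higher: breed at age 1 (1.7269).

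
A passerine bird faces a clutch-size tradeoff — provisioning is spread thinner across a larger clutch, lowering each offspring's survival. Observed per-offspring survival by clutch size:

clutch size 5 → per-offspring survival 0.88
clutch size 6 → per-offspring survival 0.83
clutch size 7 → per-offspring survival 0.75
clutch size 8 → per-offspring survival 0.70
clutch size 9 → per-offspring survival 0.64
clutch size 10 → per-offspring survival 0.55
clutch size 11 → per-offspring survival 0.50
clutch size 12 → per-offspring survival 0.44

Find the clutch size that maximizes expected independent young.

9

Expected independent young = c × s(c):
  c=5: 5 × 0.88 = 4.400
  c=6: 6 × 0.83 = 4.980
  c=7: 7 × 0.75 = 5.250
  c=8: 8 × 0.70 = 5.600
  c=9: 9 × 0.64 = 5.760
  c=10: 10 × 0.55 = 5.500
  c=11: 11 × 0.50 = 5.500
  c=12: 12 × 0.44 = 5.280
Maximum at c = 9 (5.760 independent young).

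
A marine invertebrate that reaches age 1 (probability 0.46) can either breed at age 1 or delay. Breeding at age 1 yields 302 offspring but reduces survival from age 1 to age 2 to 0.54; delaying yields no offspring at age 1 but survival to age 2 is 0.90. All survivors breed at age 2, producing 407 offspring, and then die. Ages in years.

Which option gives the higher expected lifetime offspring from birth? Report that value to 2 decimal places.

breed at age 1: R₀ = 0.46 × (302 + 0.54 × 407) = 0.46 × 521.7800 = 240.0188
delay to age 2: R₀ = 0.46 × (0.90 × 407) = 0.46 × 366.3000 = 168.4980
Higher: breed at age 1 (240.0188).

240.02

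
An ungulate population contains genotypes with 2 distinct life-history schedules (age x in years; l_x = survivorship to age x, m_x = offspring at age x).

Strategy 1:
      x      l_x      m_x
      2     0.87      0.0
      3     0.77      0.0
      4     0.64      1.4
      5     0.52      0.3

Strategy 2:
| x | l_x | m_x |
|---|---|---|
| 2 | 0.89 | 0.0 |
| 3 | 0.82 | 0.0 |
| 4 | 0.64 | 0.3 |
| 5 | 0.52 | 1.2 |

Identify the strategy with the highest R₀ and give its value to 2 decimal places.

Strategy 1: R₀ = 0.87×0.0 + 0.77×0.0 + 0.64×1.4 + 0.52×0.3 = 1.0520
Strategy 2: R₀ = 0.89×0.0 + 0.82×0.0 + 0.64×0.3 + 0.52×1.2 = 0.8160
Highest R₀: strategy 1 with 1.0520.

1.05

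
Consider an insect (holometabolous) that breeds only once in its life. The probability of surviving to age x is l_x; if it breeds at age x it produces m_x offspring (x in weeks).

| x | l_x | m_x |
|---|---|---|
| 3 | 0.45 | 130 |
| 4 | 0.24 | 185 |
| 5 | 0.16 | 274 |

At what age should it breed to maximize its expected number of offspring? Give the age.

3

Expected offspring if breeding at age x = l_x × m_x:
  age 3: 0.45 × 130 = 58.500
  age 4: 0.24 × 185 = 44.400
  age 5: 0.16 × 274 = 43.840
Maximum at age 3 (58.500).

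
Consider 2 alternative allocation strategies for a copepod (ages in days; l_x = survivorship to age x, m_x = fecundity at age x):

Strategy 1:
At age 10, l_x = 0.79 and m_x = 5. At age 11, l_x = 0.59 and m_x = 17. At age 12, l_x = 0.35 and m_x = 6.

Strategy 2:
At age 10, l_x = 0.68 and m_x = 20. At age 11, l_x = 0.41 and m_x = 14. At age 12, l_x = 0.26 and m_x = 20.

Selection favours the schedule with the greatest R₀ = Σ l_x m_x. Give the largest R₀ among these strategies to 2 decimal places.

24.54

Strategy 1: R₀ = 0.79×5 + 0.59×17 + 0.35×6 = 16.0800
Strategy 2: R₀ = 0.68×20 + 0.41×14 + 0.26×20 = 24.5400
Highest R₀: strategy 2 with 24.5400.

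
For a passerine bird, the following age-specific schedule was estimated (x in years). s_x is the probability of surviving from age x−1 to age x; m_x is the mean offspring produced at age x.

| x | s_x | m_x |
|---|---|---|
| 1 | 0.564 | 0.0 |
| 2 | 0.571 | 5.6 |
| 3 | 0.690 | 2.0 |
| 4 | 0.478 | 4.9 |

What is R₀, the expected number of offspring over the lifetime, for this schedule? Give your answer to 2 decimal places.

2.77

Survivorship from birth: l_x = s_1·s_2·…·s_x.
  l_1 = 0.56400
  l_2 = 0.32204
  l_3 = 0.22221
  l_4 = 0.10622
R₀ = Σ l_x m_x:
  age 1: 0.56400 × 0.0 = 0.0000
  age 2: 0.32204 × 5.6 = 1.8034
  age 3: 0.22221 × 2.0 = 0.4444
  age 4: 0.10622 × 4.9 = 0.5205
R₀ = 0.0000 + 1.8034 + 0.4444 + 0.5205 = 2.7683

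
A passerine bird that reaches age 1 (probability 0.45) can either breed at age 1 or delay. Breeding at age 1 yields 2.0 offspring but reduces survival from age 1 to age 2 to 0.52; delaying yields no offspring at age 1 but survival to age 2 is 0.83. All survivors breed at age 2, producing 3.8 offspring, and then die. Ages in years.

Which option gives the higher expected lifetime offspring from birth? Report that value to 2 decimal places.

1.79

breed at age 1: R₀ = 0.45 × (2.0 + 0.52 × 3.8) = 0.45 × 3.9760 = 1.7892
delay to age 2: R₀ = 0.45 × (0.83 × 3.8) = 0.45 × 3.1540 = 1.4193
Higher: breed at age 1 (1.7892).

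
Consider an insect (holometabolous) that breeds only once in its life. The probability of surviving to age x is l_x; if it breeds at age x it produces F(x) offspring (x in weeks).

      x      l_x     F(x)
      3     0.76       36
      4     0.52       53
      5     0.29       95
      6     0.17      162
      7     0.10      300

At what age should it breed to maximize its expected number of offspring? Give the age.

Expected offspring if breeding at age x = l_x × F(x):
  age 3: 0.76 × 36 = 27.360
  age 4: 0.52 × 53 = 27.560
  age 5: 0.29 × 95 = 27.550
  age 6: 0.17 × 162 = 27.540
  age 7: 0.10 × 300 = 30.000
Maximum at age 7 (30.000).

7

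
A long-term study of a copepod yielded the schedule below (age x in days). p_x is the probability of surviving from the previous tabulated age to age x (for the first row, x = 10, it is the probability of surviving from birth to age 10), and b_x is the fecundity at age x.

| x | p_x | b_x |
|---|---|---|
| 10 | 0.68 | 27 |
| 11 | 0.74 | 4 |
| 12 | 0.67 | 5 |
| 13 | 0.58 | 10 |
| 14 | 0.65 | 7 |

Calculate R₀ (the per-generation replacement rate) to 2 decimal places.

Survivorship from birth: l_x = p_10·p_11·…·p_x.
  l_10 = 0.68000
  l_11 = 0.50320
  l_12 = 0.33714
  l_13 = 0.19554
  l_14 = 0.12710
R₀ = Σ l_x b_x:
  age 10: 0.68000 × 27 = 18.3600
  age 11: 0.50320 × 4 = 2.0128
  age 12: 0.33714 × 5 = 1.6857
  age 13: 0.19554 × 10 = 1.9554
  age 14: 0.12710 × 7 = 0.8897
R₀ = 18.3600 + 2.0128 + 1.6857 + 1.9554 + 0.8897 = 24.9036

24.90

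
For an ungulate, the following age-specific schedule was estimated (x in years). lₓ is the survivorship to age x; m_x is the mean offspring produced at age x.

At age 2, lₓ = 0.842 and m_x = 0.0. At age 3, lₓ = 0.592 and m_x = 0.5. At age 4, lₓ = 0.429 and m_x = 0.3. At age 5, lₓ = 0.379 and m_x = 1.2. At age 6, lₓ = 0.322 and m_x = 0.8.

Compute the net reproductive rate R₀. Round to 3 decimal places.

R₀ = Σ lₓ m_x:
  age 2: 0.842 × 0.0 = 0.0000
  age 3: 0.592 × 0.5 = 0.2960
  age 4: 0.429 × 0.3 = 0.1287
  age 5: 0.379 × 1.2 = 0.4548
  age 6: 0.322 × 0.8 = 0.2576
R₀ = 0.0000 + 0.2960 + 0.1287 + 0.4548 + 0.2576 = 1.1371

1.137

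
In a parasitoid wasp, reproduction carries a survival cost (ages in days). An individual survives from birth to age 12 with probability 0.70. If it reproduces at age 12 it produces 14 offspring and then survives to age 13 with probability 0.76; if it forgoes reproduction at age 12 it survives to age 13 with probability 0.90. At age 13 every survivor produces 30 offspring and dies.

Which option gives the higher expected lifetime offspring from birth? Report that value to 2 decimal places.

breed at age 12: R₀ = 0.70 × (14 + 0.76 × 30) = 0.70 × 36.8000 = 25.7600
delay to age 13: R₀ = 0.70 × (0.90 × 30) = 0.70 × 27.0000 = 18.9000
Higher: breed at age 12 (25.7600).

25.76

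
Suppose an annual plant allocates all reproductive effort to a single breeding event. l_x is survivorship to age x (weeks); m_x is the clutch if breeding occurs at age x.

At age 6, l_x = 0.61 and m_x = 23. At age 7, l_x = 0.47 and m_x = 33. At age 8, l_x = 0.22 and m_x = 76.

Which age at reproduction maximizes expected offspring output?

8

Expected offspring if breeding at age x = l_x × m_x:
  age 6: 0.61 × 23 = 14.030
  age 7: 0.47 × 33 = 15.510
  age 8: 0.22 × 76 = 16.720
Maximum at age 8 (16.720).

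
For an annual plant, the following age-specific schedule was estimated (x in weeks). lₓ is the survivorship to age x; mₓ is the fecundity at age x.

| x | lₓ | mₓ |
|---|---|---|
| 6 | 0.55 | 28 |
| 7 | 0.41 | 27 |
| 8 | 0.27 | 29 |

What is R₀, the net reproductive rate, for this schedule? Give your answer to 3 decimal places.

34.300

R₀ = Σ lₓ mₓ:
  age 6: 0.55 × 28 = 15.4000
  age 7: 0.41 × 27 = 11.0700
  age 8: 0.27 × 29 = 7.8300
R₀ = 15.4000 + 11.0700 + 7.8300 = 34.3000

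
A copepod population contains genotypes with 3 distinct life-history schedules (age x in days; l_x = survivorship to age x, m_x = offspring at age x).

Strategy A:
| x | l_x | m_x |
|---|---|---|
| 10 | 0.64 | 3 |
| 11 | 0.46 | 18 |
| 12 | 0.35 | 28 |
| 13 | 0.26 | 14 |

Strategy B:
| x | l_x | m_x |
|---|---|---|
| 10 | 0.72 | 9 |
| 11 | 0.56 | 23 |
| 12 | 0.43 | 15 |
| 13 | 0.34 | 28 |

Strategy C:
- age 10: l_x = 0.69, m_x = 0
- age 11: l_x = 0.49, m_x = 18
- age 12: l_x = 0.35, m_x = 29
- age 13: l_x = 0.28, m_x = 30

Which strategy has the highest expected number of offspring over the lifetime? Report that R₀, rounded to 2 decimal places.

35.33

Strategy A: R₀ = 0.64×3 + 0.46×18 + 0.35×28 + 0.26×14 = 23.6400
Strategy B: R₀ = 0.72×9 + 0.56×23 + 0.43×15 + 0.34×28 = 35.3300
Strategy C: R₀ = 0.69×0 + 0.49×18 + 0.35×29 + 0.28×30 = 27.3700
Highest R₀: strategy B with 35.3300.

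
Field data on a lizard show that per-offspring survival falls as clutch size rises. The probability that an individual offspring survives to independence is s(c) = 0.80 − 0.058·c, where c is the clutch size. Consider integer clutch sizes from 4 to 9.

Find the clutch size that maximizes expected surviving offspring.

Expected surviving offspring = c × s(c):
  c=4: 4 × 0.568 = 2.272
  c=5: 5 × 0.510 = 2.550
  c=6: 6 × 0.452 = 2.712
  c=7: 7 × 0.394 = 2.758
  c=8: 8 × 0.336 = 2.688
  c=9: 9 × 0.278 = 2.502
Maximum at c = 7 (2.758 surviving offspring).

7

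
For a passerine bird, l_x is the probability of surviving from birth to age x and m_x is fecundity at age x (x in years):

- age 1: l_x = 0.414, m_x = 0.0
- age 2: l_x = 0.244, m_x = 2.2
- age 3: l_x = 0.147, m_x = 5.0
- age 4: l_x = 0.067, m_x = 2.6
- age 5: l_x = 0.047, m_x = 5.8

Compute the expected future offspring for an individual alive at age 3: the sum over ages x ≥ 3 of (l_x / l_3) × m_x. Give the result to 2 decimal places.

8.04

l_3 = 0.147. Conditional survival from age 3 to x is l_x / l_3.
  x=3: (0.147/0.147) × 5.0 = 5.0000
  x=4: (0.067/0.147) × 2.6 = 1.1850
  x=5: (0.047/0.147) × 5.8 = 1.8544
Sum = 5.0000 + 1.1850 + 1.8544 = 8.0395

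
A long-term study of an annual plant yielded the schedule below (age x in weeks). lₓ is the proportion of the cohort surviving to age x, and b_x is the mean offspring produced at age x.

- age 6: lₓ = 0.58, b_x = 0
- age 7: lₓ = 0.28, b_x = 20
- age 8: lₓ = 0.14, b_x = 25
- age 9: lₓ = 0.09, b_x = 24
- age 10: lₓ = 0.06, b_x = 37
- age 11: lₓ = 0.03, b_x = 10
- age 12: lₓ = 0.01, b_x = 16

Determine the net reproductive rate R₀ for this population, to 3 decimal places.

R₀ = Σ lₓ b_x:
  age 6: 0.58 × 0 = 0.0000
  age 7: 0.28 × 20 = 5.6000
  age 8: 0.14 × 25 = 3.5000
  age 9: 0.09 × 24 = 2.1600
  age 10: 0.06 × 37 = 2.2200
  age 11: 0.03 × 10 = 0.3000
  age 12: 0.01 × 16 = 0.1600
R₀ = 0.0000 + 5.6000 + 3.5000 + 2.1600 + 2.2200 + 0.3000 + 0.1600 = 13.9400

13.940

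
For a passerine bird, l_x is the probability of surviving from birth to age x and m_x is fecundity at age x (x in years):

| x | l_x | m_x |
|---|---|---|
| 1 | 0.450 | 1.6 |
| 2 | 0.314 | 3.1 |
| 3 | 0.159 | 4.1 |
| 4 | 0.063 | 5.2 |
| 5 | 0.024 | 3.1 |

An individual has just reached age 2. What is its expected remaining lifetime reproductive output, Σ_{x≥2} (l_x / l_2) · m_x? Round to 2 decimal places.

l_2 = 0.314. Conditional survival from age 2 to x is l_x / l_2.
  x=2: (0.314/0.314) × 3.1 = 3.1000
  x=3: (0.159/0.314) × 4.1 = 2.0761
  x=4: (0.063/0.314) × 5.2 = 1.0433
  x=5: (0.024/0.314) × 3.1 = 0.2369
Sum = 3.1000 + 2.0761 + 1.0433 + 0.2369 = 6.4564

6.46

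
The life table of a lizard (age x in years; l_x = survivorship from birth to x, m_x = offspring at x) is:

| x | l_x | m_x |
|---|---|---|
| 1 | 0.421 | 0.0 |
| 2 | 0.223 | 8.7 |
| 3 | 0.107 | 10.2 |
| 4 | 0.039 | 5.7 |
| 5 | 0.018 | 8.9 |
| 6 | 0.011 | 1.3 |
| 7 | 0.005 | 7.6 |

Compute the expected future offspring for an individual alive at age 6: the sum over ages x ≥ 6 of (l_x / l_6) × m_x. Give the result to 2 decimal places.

4.75

l_6 = 0.011. Conditional survival from age 6 to x is l_x / l_6.
  x=6: (0.011/0.011) × 1.3 = 1.3000
  x=7: (0.005/0.011) × 7.6 = 3.4545
Sum = 1.3000 + 3.4545 = 4.7545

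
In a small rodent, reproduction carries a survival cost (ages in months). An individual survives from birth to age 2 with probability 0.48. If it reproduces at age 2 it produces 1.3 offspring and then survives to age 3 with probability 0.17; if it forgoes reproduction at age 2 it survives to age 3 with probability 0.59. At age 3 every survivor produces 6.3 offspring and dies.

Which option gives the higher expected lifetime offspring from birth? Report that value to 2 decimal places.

1.78

breed at age 2: R₀ = 0.48 × (1.3 + 0.17 × 6.3) = 0.48 × 2.3710 = 1.1381
delay to age 3: R₀ = 0.48 × (0.59 × 6.3) = 0.48 × 3.7170 = 1.7842
Higher: delay to age 3 (1.7842).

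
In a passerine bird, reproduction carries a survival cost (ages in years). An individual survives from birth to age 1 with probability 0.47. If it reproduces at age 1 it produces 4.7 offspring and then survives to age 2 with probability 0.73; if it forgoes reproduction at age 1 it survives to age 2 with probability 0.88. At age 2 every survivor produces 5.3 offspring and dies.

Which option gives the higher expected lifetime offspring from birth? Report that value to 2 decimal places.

4.03

breed at age 1: R₀ = 0.47 × (4.7 + 0.73 × 5.3) = 0.47 × 8.5690 = 4.0274
delay to age 2: R₀ = 0.47 × (0.88 × 5.3) = 0.47 × 4.6640 = 2.1921
Higher: breed at age 1 (4.0274).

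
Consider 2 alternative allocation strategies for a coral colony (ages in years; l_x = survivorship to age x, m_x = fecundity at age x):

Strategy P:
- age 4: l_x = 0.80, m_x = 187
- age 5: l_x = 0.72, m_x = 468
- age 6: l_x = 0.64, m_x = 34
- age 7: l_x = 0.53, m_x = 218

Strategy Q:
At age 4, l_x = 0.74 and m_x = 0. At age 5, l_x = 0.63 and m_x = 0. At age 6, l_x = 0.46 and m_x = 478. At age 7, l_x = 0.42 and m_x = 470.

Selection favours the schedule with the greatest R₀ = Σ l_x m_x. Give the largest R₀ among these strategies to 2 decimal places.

Strategy P: R₀ = 0.80×187 + 0.72×468 + 0.64×34 + 0.53×218 = 623.8600
Strategy Q: R₀ = 0.74×0 + 0.63×0 + 0.46×478 + 0.42×470 = 417.2800
Highest R₀: strategy P with 623.8600.

623.86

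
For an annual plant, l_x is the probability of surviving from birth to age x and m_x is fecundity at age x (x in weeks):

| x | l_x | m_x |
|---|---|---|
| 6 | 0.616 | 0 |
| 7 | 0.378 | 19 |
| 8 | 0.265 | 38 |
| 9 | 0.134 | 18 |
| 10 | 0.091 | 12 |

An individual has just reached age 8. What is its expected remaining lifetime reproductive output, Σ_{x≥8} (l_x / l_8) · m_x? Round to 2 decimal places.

l_8 = 0.265. Conditional survival from age 8 to x is l_x / l_8.
  x=8: (0.265/0.265) × 38 = 38.0000
  x=9: (0.134/0.265) × 18 = 9.1019
  x=10: (0.091/0.265) × 12 = 4.1208
Sum = 38.0000 + 9.1019 + 4.1208 = 51.2226

51.22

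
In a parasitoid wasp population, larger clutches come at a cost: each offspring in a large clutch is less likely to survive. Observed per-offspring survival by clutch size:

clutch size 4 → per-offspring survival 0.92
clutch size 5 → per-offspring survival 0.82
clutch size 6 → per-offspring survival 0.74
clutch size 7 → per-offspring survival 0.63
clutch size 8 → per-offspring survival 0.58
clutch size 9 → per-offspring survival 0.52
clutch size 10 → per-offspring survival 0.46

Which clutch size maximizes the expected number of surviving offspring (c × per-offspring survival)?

9

Expected surviving offspring = c × s(c):
  c=4: 4 × 0.92 = 3.680
  c=5: 5 × 0.82 = 4.100
  c=6: 6 × 0.74 = 4.440
  c=7: 7 × 0.63 = 4.410
  c=8: 8 × 0.58 = 4.640
  c=9: 9 × 0.52 = 4.680
  c=10: 10 × 0.46 = 4.600
Maximum at c = 9 (4.680 surviving offspring).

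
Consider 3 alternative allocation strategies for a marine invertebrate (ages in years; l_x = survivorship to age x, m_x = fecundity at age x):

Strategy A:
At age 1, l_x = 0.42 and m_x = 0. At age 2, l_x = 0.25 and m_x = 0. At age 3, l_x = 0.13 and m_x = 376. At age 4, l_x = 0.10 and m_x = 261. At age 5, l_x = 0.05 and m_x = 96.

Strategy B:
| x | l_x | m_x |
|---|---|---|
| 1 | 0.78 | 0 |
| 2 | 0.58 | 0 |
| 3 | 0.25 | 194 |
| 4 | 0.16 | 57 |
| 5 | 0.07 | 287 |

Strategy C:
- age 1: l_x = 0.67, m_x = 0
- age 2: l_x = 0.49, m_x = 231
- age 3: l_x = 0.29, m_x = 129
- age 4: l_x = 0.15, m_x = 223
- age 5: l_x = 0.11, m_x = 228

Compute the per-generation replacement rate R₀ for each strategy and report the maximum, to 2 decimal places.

209.13

Strategy A: R₀ = 0.42×0 + 0.25×0 + 0.13×376 + 0.10×261 + 0.05×96 = 79.7800
Strategy B: R₀ = 0.78×0 + 0.58×0 + 0.25×194 + 0.16×57 + 0.07×287 = 77.7100
Strategy C: R₀ = 0.67×0 + 0.49×231 + 0.29×129 + 0.15×223 + 0.11×228 = 209.1300
Highest R₀: strategy C with 209.1300.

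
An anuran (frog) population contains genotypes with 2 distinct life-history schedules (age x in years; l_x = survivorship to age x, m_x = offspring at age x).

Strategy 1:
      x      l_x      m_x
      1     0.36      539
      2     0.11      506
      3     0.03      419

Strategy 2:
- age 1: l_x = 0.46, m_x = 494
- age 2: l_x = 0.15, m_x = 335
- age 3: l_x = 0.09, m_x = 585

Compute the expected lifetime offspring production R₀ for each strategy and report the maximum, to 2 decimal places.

330.14

Strategy 1: R₀ = 0.36×539 + 0.11×506 + 0.03×419 = 262.2700
Strategy 2: R₀ = 0.46×494 + 0.15×335 + 0.09×585 = 330.1400
Highest R₀: strategy 2 with 330.1400.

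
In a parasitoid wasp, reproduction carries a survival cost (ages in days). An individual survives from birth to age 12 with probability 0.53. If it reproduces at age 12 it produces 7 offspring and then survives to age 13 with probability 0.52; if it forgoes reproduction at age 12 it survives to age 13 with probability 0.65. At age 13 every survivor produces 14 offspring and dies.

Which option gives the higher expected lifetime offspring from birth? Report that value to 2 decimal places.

7.57

breed at age 12: R₀ = 0.53 × (7 + 0.52 × 14) = 0.53 × 14.2800 = 7.5684
delay to age 13: R₀ = 0.53 × (0.65 × 14) = 0.53 × 9.1000 = 4.8230
Higher: breed at age 12 (7.5684).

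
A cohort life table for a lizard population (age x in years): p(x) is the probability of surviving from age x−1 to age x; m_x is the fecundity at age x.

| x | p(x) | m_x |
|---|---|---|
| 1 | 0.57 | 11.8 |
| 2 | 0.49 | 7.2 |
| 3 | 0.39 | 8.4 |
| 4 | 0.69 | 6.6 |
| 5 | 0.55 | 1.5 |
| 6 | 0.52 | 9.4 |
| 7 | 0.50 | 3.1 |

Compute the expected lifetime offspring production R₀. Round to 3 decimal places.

Survivorship from birth: l_x = p_1·p_2·…·p_x.
  l_1 = 0.57000
  l_2 = 0.27930
  l_3 = 0.10893
  l_4 = 0.07516
  l_5 = 0.04134
  l_6 = 0.02150
  l_7 = 0.01075
R₀ = Σ l_x m_x:
  age 1: 0.57000 × 11.8 = 6.7260
  age 2: 0.27930 × 7.2 = 2.0110
  age 3: 0.10893 × 8.4 = 0.9150
  age 4: 0.07516 × 6.6 = 0.4961
  age 5: 0.04134 × 1.5 = 0.0620
  age 6: 0.02150 × 9.4 = 0.2021
  age 7: 0.01075 × 3.1 = 0.0333
R₀ = 6.7260 + 2.0110 + 0.9150 + 0.4961 + 0.0620 + 0.2021 + 0.0333 = 10.4455

10.445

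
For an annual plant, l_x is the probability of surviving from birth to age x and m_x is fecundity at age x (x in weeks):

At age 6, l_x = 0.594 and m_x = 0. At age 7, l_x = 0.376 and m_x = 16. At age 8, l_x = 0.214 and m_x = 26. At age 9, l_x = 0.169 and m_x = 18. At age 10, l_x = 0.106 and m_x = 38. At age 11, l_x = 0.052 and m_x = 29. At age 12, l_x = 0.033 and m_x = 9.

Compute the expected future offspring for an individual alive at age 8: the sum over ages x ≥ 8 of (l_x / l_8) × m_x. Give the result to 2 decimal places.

67.47

l_8 = 0.214. Conditional survival from age 8 to x is l_x / l_8.
  x=8: (0.214/0.214) × 26 = 26.0000
  x=9: (0.169/0.214) × 18 = 14.2150
  x=10: (0.106/0.214) × 38 = 18.8224
  x=11: (0.052/0.214) × 29 = 7.0467
  x=12: (0.033/0.214) × 9 = 1.3879
Sum = 26.0000 + 14.2150 + 18.8224 + 7.0467 + 1.3879 = 67.4720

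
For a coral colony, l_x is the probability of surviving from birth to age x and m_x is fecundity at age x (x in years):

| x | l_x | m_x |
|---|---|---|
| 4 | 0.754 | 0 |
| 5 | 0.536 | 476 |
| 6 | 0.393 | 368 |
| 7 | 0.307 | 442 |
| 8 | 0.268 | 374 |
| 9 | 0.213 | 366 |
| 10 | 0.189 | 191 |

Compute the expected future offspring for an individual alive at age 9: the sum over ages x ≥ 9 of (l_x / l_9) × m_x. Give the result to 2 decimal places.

l_9 = 0.213. Conditional survival from age 9 to x is l_x / l_9.
  x=9: (0.213/0.213) × 366 = 366.0000
  x=10: (0.189/0.213) × 191 = 169.4789
Sum = 366.0000 + 169.4789 = 535.4789

535.48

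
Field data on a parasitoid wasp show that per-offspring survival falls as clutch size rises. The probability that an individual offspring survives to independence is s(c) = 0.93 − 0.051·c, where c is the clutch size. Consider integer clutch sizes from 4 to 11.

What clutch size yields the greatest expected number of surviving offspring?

Expected surviving offspring = c × s(c):
  c=4: 4 × 0.726 = 2.904
  c=5: 5 × 0.675 = 3.375
  c=6: 6 × 0.624 = 3.744
  c=7: 7 × 0.573 = 4.011
  c=8: 8 × 0.522 = 4.176
  c=9: 9 × 0.471 = 4.239
  c=10: 10 × 0.420 = 4.200
  c=11: 11 × 0.369 = 4.059
Maximum at c = 9 (4.239 surviving offspring).

9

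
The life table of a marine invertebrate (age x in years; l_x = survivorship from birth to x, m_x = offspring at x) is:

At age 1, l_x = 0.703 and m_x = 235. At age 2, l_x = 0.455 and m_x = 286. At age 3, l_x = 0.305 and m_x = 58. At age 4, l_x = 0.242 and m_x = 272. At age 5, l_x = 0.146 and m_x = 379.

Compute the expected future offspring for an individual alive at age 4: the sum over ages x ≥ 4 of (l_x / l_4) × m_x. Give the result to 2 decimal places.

l_4 = 0.242. Conditional survival from age 4 to x is l_x / l_4.
  x=4: (0.242/0.242) × 272 = 272.0000
  x=5: (0.146/0.242) × 379 = 228.6529
Sum = 272.0000 + 228.6529 = 500.6529

500.65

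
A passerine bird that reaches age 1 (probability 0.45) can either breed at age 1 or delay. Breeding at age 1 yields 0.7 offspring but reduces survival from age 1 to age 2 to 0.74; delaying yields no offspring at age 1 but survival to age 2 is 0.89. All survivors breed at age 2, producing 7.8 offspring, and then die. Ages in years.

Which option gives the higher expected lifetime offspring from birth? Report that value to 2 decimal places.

3.12

breed at age 1: R₀ = 0.45 × (0.7 + 0.74 × 7.8) = 0.45 × 6.4720 = 2.9124
delay to age 2: R₀ = 0.45 × (0.89 × 7.8) = 0.45 × 6.9420 = 3.1239
Higher: delay to age 2 (3.1239).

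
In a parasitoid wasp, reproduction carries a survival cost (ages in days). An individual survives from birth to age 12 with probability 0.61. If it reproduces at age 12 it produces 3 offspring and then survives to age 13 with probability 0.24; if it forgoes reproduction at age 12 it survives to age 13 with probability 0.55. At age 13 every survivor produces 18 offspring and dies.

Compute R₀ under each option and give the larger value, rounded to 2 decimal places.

breed at age 12: R₀ = 0.61 × (3 + 0.24 × 18) = 0.61 × 7.3200 = 4.4652
delay to age 13: R₀ = 0.61 × (0.55 × 18) = 0.61 × 9.9000 = 6.0390
Higher: delay to age 13 (6.0390).

6.04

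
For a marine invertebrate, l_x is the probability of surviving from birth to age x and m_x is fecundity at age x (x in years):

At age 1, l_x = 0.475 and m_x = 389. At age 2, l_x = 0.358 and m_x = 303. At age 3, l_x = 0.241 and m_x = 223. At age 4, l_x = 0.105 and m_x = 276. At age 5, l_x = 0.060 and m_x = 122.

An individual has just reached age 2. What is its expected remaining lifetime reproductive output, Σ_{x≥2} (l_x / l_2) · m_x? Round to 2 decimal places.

l_2 = 0.358. Conditional survival from age 2 to x is l_x / l_2.
  x=2: (0.358/0.358) × 303 = 303.0000
  x=3: (0.241/0.358) × 223 = 150.1201
  x=4: (0.105/0.358) × 276 = 80.9497
  x=5: (0.060/0.358) × 122 = 20.4469
Sum = 303.0000 + 150.1201 + 80.9497 + 20.4469 = 554.5168

554.52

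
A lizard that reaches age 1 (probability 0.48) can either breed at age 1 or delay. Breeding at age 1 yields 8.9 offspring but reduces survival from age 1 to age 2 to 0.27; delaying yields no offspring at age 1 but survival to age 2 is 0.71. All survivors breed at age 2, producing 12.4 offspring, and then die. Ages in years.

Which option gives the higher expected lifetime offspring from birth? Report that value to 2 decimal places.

5.88

breed at age 1: R₀ = 0.48 × (8.9 + 0.27 × 12.4) = 0.48 × 12.2480 = 5.8790
delay to age 2: R₀ = 0.48 × (0.71 × 12.4) = 0.48 × 8.8040 = 4.2259
Higher: breed at age 1 (5.8790).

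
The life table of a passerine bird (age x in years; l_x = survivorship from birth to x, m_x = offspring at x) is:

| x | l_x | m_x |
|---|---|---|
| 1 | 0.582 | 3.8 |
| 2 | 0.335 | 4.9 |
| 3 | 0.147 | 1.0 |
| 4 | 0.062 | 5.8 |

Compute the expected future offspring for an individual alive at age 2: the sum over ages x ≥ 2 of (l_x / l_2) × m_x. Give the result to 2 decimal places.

6.41

l_2 = 0.335. Conditional survival from age 2 to x is l_x / l_2.
  x=2: (0.335/0.335) × 4.9 = 4.9000
  x=3: (0.147/0.335) × 1.0 = 0.4388
  x=4: (0.062/0.335) × 5.8 = 1.0734
Sum = 4.9000 + 0.4388 + 1.0734 = 6.4122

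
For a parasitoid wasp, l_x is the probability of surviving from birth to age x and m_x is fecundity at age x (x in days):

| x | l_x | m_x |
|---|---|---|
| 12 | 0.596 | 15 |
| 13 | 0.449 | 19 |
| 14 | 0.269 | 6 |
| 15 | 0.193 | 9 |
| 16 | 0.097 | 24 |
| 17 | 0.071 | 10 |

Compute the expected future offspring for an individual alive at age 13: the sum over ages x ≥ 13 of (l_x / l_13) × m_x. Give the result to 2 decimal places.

l_13 = 0.449. Conditional survival from age 13 to x is l_x / l_13.
  x=13: (0.449/0.449) × 19 = 19.0000
  x=14: (0.269/0.449) × 6 = 3.5947
  x=15: (0.193/0.449) × 9 = 3.8686
  x=16: (0.097/0.449) × 24 = 5.1849
  x=17: (0.071/0.449) × 10 = 1.5813
Sum = 19.0000 + 3.5947 + 3.8686 + 5.1849 + 1.5813 = 33.2294

33.23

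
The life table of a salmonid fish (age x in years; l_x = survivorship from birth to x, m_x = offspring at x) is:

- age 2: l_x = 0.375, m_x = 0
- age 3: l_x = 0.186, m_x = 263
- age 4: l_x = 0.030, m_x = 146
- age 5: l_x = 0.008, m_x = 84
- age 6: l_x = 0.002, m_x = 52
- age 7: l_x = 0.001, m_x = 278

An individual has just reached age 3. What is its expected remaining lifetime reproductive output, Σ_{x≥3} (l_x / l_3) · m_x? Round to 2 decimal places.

292.22

l_3 = 0.186. Conditional survival from age 3 to x is l_x / l_3.
  x=3: (0.186/0.186) × 263 = 263.0000
  x=4: (0.030/0.186) × 146 = 23.5484
  x=5: (0.008/0.186) × 84 = 3.6129
  x=6: (0.002/0.186) × 52 = 0.5591
  x=7: (0.001/0.186) × 278 = 1.4946
Sum = 263.0000 + 23.5484 + 3.6129 + 0.5591 + 1.4946 = 292.2151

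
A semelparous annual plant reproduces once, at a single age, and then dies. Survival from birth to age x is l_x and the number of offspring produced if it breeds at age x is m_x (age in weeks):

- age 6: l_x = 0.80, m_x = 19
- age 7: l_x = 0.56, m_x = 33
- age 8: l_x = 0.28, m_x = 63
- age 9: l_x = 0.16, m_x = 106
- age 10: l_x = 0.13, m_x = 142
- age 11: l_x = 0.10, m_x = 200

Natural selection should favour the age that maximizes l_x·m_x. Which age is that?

11

Expected offspring if breeding at age x = l_x × m_x:
  age 6: 0.80 × 19 = 15.200
  age 7: 0.56 × 33 = 18.480
  age 8: 0.28 × 63 = 17.640
  age 9: 0.16 × 106 = 16.960
  age 10: 0.13 × 142 = 18.460
  age 11: 0.10 × 200 = 20.000
Maximum at age 11 (20.000).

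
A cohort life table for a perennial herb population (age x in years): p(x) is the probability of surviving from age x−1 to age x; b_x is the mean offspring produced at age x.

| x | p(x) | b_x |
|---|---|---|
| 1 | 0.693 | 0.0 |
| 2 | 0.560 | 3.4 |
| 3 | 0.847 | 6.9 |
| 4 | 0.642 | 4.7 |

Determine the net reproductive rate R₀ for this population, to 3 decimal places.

4.579

Survivorship from birth: l_x = p_1·p_2·…·p_x.
  l_1 = 0.69300
  l_2 = 0.38808
  l_3 = 0.32870
  l_4 = 0.21103
R₀ = Σ l_x b_x:
  age 1: 0.69300 × 0.0 = 0.0000
  age 2: 0.38808 × 3.4 = 1.3195
  age 3: 0.32870 × 6.9 = 2.2680
  age 4: 0.21103 × 4.7 = 0.9918
R₀ = 0.0000 + 1.3195 + 2.2680 + 0.9918 = 4.5793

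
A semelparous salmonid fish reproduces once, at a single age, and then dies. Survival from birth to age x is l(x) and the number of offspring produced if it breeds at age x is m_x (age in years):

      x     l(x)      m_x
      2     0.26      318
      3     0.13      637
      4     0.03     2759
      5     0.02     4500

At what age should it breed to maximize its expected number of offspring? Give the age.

Expected offspring if breeding at age x = l(x) × m_x:
  age 2: 0.26 × 318 = 82.680
  age 3: 0.13 × 637 = 82.810
  age 4: 0.03 × 2759 = 82.770
  age 5: 0.02 × 4500 = 90.000
Maximum at age 5 (90.000).

5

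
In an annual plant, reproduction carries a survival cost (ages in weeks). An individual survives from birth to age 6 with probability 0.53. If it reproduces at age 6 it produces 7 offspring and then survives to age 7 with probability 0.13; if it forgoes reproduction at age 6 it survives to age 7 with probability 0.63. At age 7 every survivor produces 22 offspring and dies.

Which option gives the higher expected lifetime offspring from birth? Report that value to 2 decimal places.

7.35

breed at age 6: R₀ = 0.53 × (7 + 0.13 × 22) = 0.53 × 9.8600 = 5.2258
delay to age 7: R₀ = 0.53 × (0.63 × 22) = 0.53 × 13.8600 = 7.3458
Higher: delay to age 7 (7.3458).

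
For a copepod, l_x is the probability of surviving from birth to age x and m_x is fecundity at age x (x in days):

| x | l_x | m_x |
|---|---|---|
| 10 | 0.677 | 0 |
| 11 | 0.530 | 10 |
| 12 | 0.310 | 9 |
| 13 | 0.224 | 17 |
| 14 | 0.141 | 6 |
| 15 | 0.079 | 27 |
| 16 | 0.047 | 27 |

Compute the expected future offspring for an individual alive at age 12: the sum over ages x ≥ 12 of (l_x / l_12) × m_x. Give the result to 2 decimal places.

l_12 = 0.310. Conditional survival from age 12 to x is l_x / l_12.
  x=12: (0.310/0.310) × 9 = 9.0000
  x=13: (0.224/0.310) × 17 = 12.2839
  x=14: (0.141/0.310) × 6 = 2.7290
  x=15: (0.079/0.310) × 27 = 6.8806
  x=16: (0.047/0.310) × 27 = 4.0935
Sum = 9.0000 + 12.2839 + 2.7290 + 6.8806 + 4.0935 = 34.9871

34.99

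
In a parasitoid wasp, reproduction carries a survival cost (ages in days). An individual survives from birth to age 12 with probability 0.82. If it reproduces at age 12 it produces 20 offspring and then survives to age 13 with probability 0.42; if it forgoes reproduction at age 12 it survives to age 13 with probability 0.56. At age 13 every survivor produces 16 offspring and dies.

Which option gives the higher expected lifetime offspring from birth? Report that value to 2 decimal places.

breed at age 12: R₀ = 0.82 × (20 + 0.42 × 16) = 0.82 × 26.7200 = 21.9104
delay to age 13: R₀ = 0.82 × (0.56 × 16) = 0.82 × 8.9600 = 7.3472
Higher: breed at age 12 (21.9104).

21.91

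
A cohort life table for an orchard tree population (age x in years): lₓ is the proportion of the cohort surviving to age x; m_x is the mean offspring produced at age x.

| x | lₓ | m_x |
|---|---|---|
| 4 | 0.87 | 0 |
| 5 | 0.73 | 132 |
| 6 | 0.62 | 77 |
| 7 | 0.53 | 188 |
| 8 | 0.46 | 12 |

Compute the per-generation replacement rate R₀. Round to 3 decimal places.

249.260

R₀ = Σ lₓ m_x:
  age 4: 0.87 × 0 = 0.0000
  age 5: 0.73 × 132 = 96.3600
  age 6: 0.62 × 77 = 47.7400
  age 7: 0.53 × 188 = 99.6400
  age 8: 0.46 × 12 = 5.5200
R₀ = 0.0000 + 96.3600 + 47.7400 + 99.6400 + 5.5200 = 249.2600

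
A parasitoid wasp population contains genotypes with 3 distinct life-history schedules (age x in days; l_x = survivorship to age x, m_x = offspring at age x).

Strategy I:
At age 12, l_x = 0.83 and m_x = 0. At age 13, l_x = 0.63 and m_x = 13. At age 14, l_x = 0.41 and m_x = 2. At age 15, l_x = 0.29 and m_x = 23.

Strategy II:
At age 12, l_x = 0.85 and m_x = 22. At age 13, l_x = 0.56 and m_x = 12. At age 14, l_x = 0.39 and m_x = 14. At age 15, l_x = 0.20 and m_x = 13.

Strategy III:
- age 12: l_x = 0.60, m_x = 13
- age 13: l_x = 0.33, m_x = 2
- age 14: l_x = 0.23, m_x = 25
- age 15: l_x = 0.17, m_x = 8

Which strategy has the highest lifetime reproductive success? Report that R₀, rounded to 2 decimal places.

33.48

Strategy I: R₀ = 0.83×0 + 0.63×13 + 0.41×2 + 0.29×23 = 15.6800
Strategy II: R₀ = 0.85×22 + 0.56×12 + 0.39×14 + 0.20×13 = 33.4800
Strategy III: R₀ = 0.60×13 + 0.33×2 + 0.23×25 + 0.17×8 = 15.5700
Highest R₀: strategy II with 33.4800.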